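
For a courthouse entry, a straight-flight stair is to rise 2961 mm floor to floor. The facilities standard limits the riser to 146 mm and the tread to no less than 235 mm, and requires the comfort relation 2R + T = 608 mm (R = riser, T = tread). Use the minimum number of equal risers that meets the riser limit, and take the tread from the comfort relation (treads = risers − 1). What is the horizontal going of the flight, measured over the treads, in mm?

At most 146 each: 2961/146 = 20.28, giving 21 risers.
R = 2961 ÷ 21 = 141 mm.
Tread T = 608 − 2 × 141 = 326 mm (≥ 235 mm).
Treads = 21 − 1 = 20; going = 20 × 326 = 6520 mm.

6520 mm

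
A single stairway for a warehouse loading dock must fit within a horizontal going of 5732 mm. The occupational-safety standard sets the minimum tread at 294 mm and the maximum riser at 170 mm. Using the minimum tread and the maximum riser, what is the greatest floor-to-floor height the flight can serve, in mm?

3400 mm

5732 / 294 = 19.50, so 19 treads fit.
Risers = treads + 1 = 20.
Maximum height = 20 × 170 = 3400 mm.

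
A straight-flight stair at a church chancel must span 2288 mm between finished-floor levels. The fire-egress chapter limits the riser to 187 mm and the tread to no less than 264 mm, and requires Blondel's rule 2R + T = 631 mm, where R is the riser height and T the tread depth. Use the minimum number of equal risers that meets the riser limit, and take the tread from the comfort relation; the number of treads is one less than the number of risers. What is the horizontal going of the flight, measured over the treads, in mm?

3348 mm

2288 / 187 = 12.235 → round up to 13 risers.
Each riser is 2288/13 = 176 mm (≤ 187 mm).
T = 631 − 2·176 = 279 mm, which satisfies the 264 mm minimum.
13 risers give 12 treads; going = 12 × 279 = 3348 mm.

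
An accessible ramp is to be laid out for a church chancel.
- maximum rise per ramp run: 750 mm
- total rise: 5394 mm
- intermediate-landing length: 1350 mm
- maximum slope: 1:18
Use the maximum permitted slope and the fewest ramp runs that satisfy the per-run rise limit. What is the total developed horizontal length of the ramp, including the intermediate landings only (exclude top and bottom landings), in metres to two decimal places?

⌈5394/750⌉ = 8 ramp runs. That means 7 intermediate landings.
Ramp run (horizontal) at 1:18: 5394 × 18 = 97092 mm.
7 intermediate landings contribute 7 × 1350 = 9450 mm.
Total developed length = 97092 + 9450 = 106542 mm.
= 106.54 m.

106.54 m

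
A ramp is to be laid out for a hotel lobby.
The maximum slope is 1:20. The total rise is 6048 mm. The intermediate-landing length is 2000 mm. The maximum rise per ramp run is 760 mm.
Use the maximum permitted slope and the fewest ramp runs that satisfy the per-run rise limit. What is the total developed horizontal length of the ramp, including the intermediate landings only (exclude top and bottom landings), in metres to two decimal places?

At most 760 each: 6048/760 = 7.96, giving 8 ramp runs. That means 7 intermediate landings.
Ramp run (horizontal) at 1:20: 6048 × 20 = 120960 mm.
Intermediate landings: 7 × 2000 = 14000 mm.
Total developed length = 120960 + 14000 = 134960 mm.
= 134.96 m.

134.96 m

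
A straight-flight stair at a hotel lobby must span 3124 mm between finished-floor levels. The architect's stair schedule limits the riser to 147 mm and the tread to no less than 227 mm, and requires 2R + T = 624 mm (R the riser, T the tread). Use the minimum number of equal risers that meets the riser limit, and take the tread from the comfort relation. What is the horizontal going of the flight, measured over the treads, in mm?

7140 mm

3124 / 147 = 21.25, so 22 risers are needed.
Each riser is 3124/22 = 142 mm (≤ 147 mm).
Tread T = 624 − 2 × 142 = 340 mm (≥ 227 mm).
Treads = 22 − 1 = 21; going = 21 × 340 = 7140 mm.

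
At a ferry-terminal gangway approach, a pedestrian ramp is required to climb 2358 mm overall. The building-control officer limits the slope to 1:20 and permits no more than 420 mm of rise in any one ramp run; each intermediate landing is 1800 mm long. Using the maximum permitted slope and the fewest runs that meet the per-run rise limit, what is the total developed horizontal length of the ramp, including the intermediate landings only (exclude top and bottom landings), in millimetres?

⌈2358/420⌉ = 6 ramp runs. That means 5 intermediate landings.
Ramp run (horizontal) at 1:20: 2358 × 20 = 47160 mm.
5 intermediate landings contribute 5 × 1800 = 9000 mm.
Total developed length = 47160 + 9000 = 56160 mm.

56160 mm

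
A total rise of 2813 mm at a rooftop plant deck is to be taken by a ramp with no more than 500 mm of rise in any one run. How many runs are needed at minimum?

6 runs

At most 500 each: 2813/500 = 5.63, giving 6 ramp runs.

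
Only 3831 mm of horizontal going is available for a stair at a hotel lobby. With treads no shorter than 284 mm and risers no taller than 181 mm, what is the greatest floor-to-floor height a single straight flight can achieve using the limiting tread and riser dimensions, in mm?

3831 / 284 = 13.49, so 13 treads fit.
Risers = treads + 1 = 14.
Maximum height = 14 × 181 = 2534 mm.

2534 mm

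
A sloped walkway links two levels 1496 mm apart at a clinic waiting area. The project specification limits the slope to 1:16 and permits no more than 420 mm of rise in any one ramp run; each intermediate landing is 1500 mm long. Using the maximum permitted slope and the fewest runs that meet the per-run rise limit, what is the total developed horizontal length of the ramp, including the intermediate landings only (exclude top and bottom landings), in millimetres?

At most 420 each: 1496/420 = 3.56, giving 4 ramp runs. That means 3 intermediate landings.
Horizontal run for 1496 mm of rise at 1:16 is 1496 × 16 = 23936 mm.
Intermediate landings: 3 × 1500 = 4500 mm.
Developed length = 23936 + 4500 = 28436 mm.

28436 mm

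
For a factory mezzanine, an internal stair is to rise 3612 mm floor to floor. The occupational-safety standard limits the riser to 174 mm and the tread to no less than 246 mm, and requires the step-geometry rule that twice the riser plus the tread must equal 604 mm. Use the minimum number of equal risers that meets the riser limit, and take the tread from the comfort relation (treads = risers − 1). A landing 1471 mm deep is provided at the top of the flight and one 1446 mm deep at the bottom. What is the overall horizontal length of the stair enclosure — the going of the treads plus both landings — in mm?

3612 / 174 = 20.759 → round up to 21 risers.
Riser R = 3612 / 21 = 172 mm, within the 174 mm limit.
From 2R + T = 604: T = 604 − 344 = 260 mm.
21 risers give 20 treads; going = 20 × 260 = 5200 mm.
Enclosure = 5200 + 1471 + 1446 = 8117 mm.

8117 mm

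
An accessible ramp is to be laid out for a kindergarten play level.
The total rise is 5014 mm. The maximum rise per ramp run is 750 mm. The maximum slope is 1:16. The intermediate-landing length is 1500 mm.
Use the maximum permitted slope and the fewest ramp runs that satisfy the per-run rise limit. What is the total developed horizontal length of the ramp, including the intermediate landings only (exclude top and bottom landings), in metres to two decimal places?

89.22 m

5014 / 750 = 6.69, so 7 ramp runs are needed. That means 6 intermediate landings.
Horizontal run for 5014 mm of rise at 1:16 is 5014 × 16 = 80224 mm.
Intermediate landings: 6 × 1500 = 9000 mm.
Developed length = 80224 + 9000 = 89224 mm.
= 89.22 m.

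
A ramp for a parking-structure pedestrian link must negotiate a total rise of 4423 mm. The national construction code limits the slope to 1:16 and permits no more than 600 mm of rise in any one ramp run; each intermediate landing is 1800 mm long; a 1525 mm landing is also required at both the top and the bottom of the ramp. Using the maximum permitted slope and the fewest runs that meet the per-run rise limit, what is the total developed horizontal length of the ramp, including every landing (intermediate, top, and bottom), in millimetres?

86418 mm

4423 / 600 = 7.37, so 8 ramp runs are needed. That means 7 intermediate landings.
Ramp run (horizontal) at 1:16: 4423 × 16 = 70768 mm.
Intermediate landings: 7 × 1800 = 12600 mm.
Top and bottom landings: 2 × 1525 = 3050 mm.
Total = 70768 + 12600 + 3050 = 86418 mm.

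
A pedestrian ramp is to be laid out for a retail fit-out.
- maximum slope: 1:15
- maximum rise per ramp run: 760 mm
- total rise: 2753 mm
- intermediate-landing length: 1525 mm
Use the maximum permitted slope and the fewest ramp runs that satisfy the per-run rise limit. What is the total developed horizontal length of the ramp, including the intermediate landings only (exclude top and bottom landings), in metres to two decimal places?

45.87 m

2753 / 760 = 3.622 → round up to 4 ramp runs. That means 3 intermediate landings.
Ramp run (horizontal) at 1:15: 2753 × 15 = 41295 mm.
3 intermediate landings contribute 3 × 1525 = 4575 mm.
Total developed length = 41295 + 4575 = 45870 mm.
= 45.87 m.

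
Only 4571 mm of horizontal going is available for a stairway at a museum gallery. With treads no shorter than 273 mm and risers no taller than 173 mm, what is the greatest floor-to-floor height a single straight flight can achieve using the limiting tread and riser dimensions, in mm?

Treads that fit: ⌊4571 / 273⌋ = 16.
Risers = treads + 1 = 17.
Maximum height = 17 × 173 = 2941 mm.

2941 mm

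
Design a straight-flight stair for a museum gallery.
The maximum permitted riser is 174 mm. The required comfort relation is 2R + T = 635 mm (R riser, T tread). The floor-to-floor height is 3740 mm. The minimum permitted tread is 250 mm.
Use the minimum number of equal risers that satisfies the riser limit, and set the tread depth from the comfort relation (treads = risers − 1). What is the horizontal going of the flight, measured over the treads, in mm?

6195 mm

3740 / 174 = 21.49, so 22 risers are needed.
Each riser is 3740/22 = 170 mm (≤ 174 mm).
T = 635 − 2·170 = 295 mm, which satisfies the 250 mm minimum.
Treads = 22 − 1 = 21; going = 21 × 295 = 6195 mm.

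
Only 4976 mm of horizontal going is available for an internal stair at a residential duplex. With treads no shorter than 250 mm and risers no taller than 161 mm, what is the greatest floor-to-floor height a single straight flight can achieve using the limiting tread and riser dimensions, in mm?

3220 mm

4976 / 250 = 19.90, so 19 treads fit.
Risers = treads + 1 = 20.
Maximum height = 20 × 161 = 3220 mm.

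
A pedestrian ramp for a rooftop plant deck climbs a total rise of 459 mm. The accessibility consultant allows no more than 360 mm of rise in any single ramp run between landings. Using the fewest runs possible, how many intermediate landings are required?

1 intermediate landings

⌈459/360⌉ = 2 ramp runs.
2 runs are separated by 1 intermediate landings.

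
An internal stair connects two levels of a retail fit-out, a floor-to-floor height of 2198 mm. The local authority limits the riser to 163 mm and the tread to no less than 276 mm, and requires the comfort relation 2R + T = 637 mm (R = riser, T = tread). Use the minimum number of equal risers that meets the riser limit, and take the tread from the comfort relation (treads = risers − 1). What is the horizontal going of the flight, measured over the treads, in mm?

2198 / 163 = 13.485 → round up to 14 risers.
Riser R = 2198 / 14 = 157 mm, within the 163 mm limit.
T = 637 − 2·157 = 323 mm, which satisfies the 276 mm minimum.
14 risers give 13 treads; going = 13 × 323 = 4199 mm.

4199 mm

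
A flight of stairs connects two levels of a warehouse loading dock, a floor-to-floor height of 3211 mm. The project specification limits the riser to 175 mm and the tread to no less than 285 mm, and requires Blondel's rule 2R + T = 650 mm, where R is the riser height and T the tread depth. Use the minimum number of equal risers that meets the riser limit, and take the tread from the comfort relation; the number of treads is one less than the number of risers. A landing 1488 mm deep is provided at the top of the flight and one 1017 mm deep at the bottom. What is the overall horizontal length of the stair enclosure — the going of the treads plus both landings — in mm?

3211 / 175 = 18.349 → round up to 19 risers.
R = 3211 ÷ 19 = 169 mm.
Tread T = 650 − 2 × 169 = 312 mm (≥ 285 mm).
19 risers give 18 treads; going = 18 × 312 = 5616 mm.
Add landings: 5616 + 1488 + 1017 = 8121 mm.

8121 mm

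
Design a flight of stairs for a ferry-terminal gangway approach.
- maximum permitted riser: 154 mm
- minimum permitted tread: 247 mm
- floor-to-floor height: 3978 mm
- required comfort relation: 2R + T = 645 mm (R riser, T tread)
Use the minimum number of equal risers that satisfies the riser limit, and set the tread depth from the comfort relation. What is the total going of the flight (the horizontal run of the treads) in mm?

8475 mm

3978 / 154 = 25.831 → round up to 26 risers.
R = 3978 ÷ 26 = 153 mm.
From 2R + T = 645: T = 645 − 306 = 339 mm.
26 risers give 25 treads; going = 25 × 339 = 8475 mm.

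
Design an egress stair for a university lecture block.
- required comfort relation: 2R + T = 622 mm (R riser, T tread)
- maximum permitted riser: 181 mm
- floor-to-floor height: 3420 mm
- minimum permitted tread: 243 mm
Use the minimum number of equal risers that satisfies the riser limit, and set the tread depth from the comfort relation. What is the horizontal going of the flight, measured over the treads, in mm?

4716 mm

3420 / 181 = 18.90, so 19 risers are needed.
R = 3420 ÷ 19 = 180 mm.
From 2R + T = 622: T = 622 − 360 = 262 mm.
Going = (19 − 1) × 262 = 4716 mm.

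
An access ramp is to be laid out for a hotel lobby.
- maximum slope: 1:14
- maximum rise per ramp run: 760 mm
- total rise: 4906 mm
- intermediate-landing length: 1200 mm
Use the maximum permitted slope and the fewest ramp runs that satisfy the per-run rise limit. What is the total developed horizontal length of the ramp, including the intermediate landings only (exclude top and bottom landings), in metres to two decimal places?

At most 760 each: 4906/760 = 6.46, giving 7 ramp runs. That means 6 intermediate landings.
Ramp run (horizontal) at 1:14: 4906 × 14 = 68684 mm.
Intermediate landings: 6 × 1200 = 7200 mm.
Total developed length = 68684 + 7200 = 75884 mm.
= 75.88 m.

75.88 m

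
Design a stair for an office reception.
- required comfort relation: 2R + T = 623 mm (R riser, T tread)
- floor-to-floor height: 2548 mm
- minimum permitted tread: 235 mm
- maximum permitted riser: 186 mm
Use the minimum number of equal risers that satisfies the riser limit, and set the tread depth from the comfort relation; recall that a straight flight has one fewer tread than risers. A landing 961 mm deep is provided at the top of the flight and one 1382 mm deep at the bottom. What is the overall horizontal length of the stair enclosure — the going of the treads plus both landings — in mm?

2548 / 186 = 13.70, so 14 risers are needed.
R = 2548 ÷ 14 = 182 mm.
Tread T = 623 − 2 × 182 = 259 mm (≥ 235 mm).
Going = (14 − 1) × 259 = 3367 mm.
Add landings: 3367 + 961 + 1382 = 5710 mm.

5710 mm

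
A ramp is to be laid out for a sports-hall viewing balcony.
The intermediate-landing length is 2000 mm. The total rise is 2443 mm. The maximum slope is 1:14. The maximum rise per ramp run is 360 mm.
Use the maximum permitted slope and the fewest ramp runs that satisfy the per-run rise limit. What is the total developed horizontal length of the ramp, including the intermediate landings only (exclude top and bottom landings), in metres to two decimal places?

2443 / 360 = 6.79, so 7 ramp runs are needed. That means 6 intermediate landings.
Ramp run (horizontal) at 1:14: 2443 × 14 = 34202 mm.
Intermediate landings: 6 × 2000 = 12000 mm.
Total developed length = 34202 + 12000 = 46202 mm.
= 46.20 m.

46.20 m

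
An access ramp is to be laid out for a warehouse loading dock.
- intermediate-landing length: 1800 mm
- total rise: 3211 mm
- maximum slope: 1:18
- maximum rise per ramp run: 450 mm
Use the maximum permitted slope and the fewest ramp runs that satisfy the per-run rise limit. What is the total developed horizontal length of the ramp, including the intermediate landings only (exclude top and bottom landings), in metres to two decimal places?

At most 450 each: 3211/450 = 7.14, giving 8 ramp runs. That means 7 intermediate landings.
Horizontal run for 3211 mm of rise at 1:18 is 3211 × 18 = 57798 mm.
Intermediate landings: 7 × 1800 = 12600 mm.
Developed length = 57798 + 12600 = 70398 mm.
= 70.40 m.

70.40 m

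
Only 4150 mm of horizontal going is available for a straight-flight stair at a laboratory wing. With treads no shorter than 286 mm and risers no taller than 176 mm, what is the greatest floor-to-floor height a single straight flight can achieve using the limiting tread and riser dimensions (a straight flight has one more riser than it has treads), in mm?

2640 mm

4150 / 286 = 14.51, so 14 treads fit.
Risers = treads + 1 = 15.
Maximum height = 15 × 176 = 2640 mm.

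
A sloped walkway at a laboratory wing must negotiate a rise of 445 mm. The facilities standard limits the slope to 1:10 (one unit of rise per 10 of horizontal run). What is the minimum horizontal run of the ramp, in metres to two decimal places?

4.45 m

At 1:10 the run is 10 × 445 = 4450 mm.
4450 mm = 4.45 m.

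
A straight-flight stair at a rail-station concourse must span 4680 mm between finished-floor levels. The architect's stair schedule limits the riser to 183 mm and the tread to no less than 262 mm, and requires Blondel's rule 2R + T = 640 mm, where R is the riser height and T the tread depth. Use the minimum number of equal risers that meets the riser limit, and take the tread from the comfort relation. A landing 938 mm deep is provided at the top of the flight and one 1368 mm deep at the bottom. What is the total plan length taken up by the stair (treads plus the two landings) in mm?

4680 / 183 = 25.57, so 26 risers are needed.
R = 4680 ÷ 26 = 180 mm.
T = 640 − 2·180 = 280 mm, which satisfies the 262 mm minimum.
26 risers give 25 treads; going = 25 × 280 = 7000 mm.
Enclosure = 7000 + 938 + 1368 = 9306 mm.

9306 mm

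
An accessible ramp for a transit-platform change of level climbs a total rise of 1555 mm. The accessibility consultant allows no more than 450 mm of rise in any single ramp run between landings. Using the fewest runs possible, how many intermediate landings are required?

3 intermediate landings

1555 / 450 = 3.456 → round up to 4 ramp runs.
4 runs are separated by 3 intermediate landings.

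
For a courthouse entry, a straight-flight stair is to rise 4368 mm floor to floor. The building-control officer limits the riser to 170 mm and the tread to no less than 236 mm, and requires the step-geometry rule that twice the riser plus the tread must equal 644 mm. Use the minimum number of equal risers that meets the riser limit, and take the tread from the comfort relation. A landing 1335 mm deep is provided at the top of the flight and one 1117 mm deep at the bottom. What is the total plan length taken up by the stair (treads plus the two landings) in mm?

10152 mm

4368 / 170 = 25.694 → round up to 26 risers.
R = 4368 ÷ 26 = 168 mm.
From 2R + T = 644: T = 644 − 336 = 308 mm.
Treads = 26 − 1 = 25; going = 25 × 308 = 7700 mm.
Add landings: 7700 + 1335 + 1117 = 10152 mm.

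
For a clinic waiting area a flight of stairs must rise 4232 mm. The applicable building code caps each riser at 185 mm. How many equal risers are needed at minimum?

23 risers

4232 / 185 = 22.88, so 23 risers are needed.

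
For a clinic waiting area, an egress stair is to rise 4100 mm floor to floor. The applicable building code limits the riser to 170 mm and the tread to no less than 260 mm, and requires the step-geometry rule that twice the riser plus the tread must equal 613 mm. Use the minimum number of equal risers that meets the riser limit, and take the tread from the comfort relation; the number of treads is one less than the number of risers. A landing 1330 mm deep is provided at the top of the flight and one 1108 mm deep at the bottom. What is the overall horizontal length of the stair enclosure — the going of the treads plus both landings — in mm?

⌈4100/170⌉ = 25 risers.
Riser R = 4100 / 25 = 164 mm, within the 170 mm limit.
Tread T = 613 − 2 × 164 = 285 mm (≥ 260 mm).
25 risers give 24 treads; going = 24 × 285 = 6840 mm.
Enclosure = 6840 + 1330 + 1108 = 9278 mm.

9278 mm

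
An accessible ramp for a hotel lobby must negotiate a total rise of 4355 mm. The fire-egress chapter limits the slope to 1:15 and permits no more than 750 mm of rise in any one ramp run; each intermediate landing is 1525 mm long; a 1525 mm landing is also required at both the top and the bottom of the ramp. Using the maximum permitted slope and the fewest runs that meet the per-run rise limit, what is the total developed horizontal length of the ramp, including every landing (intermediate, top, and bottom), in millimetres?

⌈4355/750⌉ = 6 ramp runs. That means 5 intermediate landings.
Ramp run (horizontal) at 1:15: 4355 × 15 = 65325 mm.
5 intermediate landings contribute 5 × 1525 = 7625 mm.
Top and bottom landings: 2 × 1525 = 3050 mm.
Total = 65325 + 7625 + 3050 = 76000 mm.

76000 mm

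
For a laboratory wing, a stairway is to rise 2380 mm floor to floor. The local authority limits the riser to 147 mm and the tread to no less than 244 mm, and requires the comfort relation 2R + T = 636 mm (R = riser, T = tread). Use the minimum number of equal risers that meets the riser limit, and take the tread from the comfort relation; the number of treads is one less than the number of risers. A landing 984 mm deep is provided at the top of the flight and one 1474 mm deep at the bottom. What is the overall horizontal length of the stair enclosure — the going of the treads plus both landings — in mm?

2380 / 147 = 16.19, so 17 risers are needed.
Riser R = 2380 / 17 = 140 mm, within the 147 mm limit.
From 2R + T = 636: T = 636 − 280 = 356 mm.
Treads = 17 − 1 = 16; going = 16 × 356 = 5696 mm.
Enclosure = 5696 + 984 + 1474 = 8154 mm.

8154 mm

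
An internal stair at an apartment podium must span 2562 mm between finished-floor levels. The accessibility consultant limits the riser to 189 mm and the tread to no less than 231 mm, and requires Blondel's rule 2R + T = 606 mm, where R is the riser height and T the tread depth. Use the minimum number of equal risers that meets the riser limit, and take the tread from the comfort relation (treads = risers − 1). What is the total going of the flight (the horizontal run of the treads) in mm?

2562 / 189 = 13.556 → round up to 14 risers.
Each riser is 2562/14 = 183 mm (≤ 189 mm).
From 2R + T = 606: T = 606 − 366 = 240 mm.
Treads = 14 − 1 = 13; going = 13 × 240 = 3120 mm.

3120 mm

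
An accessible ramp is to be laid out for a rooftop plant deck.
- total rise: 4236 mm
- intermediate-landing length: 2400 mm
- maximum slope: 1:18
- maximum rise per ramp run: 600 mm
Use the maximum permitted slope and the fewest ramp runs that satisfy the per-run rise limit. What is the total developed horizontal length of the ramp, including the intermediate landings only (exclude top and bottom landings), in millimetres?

93048 mm

⌈4236/600⌉ = 8 ramp runs. That means 7 intermediate landings.
Ramp run (horizontal) at 1:18: 4236 × 18 = 76248 mm.
7 intermediate landings contribute 7 × 2400 = 16800 mm.
Developed length = 76248 + 16800 = 93048 mm.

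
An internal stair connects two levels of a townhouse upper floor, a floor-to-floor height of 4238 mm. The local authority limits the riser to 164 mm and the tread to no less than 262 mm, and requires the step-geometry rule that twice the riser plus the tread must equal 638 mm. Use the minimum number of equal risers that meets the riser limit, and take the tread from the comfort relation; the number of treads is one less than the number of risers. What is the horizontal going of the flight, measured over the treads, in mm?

At most 164 each: 4238/164 = 25.84, giving 26 risers.
Riser R = 4238 / 26 = 163 mm, within the 164 mm limit.
T = 638 − 2·163 = 312 mm, which satisfies the 262 mm minimum.
Going = (26 − 1) × 312 = 7800 mm.

7800 mm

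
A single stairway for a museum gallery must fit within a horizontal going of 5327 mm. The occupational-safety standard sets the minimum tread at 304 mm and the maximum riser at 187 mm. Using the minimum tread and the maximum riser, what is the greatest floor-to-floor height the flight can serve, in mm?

5327 / 304 = 17.52, so 17 treads fit.
Risers = treads + 1 = 18.
Maximum height = 18 × 187 = 3366 mm.

3366 mm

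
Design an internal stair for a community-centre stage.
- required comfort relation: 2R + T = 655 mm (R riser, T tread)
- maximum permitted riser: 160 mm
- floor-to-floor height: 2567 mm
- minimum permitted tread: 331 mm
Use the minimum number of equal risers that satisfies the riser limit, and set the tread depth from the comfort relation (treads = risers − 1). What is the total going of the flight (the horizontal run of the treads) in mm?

5648 mm

⌈2567/160⌉ = 17 risers.
Riser R = 2567 / 17 = 151 mm, within the 160 mm limit.
T = 655 − 2·151 = 353 mm, which satisfies the 331 mm minimum.
Treads = 17 − 1 = 16; going = 16 × 353 = 5648 mm.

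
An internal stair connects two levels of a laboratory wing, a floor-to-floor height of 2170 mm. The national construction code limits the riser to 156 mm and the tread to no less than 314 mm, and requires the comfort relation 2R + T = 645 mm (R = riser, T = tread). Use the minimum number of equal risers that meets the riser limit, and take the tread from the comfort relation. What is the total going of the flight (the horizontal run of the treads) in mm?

4355 mm

At most 156 each: 2170/156 = 13.91, giving 14 risers.
Riser R = 2170 / 14 = 155 mm, within the 156 mm limit.
From 2R + T = 645: T = 645 − 310 = 335 mm.
Treads = 14 − 1 = 13; going = 13 × 335 = 4355 mm.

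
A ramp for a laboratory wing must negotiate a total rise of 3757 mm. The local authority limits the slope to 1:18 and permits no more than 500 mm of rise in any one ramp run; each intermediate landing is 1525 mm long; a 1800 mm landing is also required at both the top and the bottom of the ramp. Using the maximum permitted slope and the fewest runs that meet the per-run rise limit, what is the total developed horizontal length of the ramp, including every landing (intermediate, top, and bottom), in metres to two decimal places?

3757 / 500 = 7.514 → round up to 8 ramp runs. That means 7 intermediate landings.
Horizontal run for 3757 mm of rise at 1:18 is 3757 × 18 = 67626 mm.
7 intermediate landings contribute 7 × 1525 = 10675 mm.
Top and bottom landings: 2 × 1800 = 3600 mm.
Total = 67626 + 10675 + 3600 = 81901 mm.
= 81.90 m.

81.90 m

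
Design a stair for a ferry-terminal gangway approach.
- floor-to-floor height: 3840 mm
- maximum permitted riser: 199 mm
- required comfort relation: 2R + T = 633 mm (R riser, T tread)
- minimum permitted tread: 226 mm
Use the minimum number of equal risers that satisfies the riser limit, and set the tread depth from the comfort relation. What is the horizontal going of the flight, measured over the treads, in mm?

4731 mm

At most 199 each: 3840/199 = 19.30, giving 20 risers.
R = 3840 ÷ 20 = 192 mm.
T = 633 − 2·192 = 249 mm, which satisfies the 226 mm minimum.
20 risers give 19 treads; going = 19 × 249 = 4731 mm.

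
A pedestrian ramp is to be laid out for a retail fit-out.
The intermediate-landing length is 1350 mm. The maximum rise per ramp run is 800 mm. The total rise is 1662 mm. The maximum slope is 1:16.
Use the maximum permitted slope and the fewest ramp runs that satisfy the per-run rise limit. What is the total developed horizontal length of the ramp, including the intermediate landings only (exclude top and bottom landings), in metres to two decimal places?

29.29 m

⌈1662/800⌉ = 3 ramp runs. That means 2 intermediate landings.
Ramp run (horizontal) at 1:16: 1662 × 16 = 26592 mm.
Intermediate landings: 2 × 1350 = 2700 mm.
Total developed length = 26592 + 2700 = 29292 mm.
= 29.29 m.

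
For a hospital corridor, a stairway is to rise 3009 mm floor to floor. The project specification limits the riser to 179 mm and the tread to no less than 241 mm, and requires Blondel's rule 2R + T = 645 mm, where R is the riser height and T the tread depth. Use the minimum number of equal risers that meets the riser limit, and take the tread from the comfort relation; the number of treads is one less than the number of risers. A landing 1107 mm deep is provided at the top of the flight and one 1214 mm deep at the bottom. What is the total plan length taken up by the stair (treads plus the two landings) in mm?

3009 / 179 = 16.81, so 17 risers are needed.
Each riser is 3009/17 = 177 mm (≤ 179 mm).
Tread T = 645 − 2 × 177 = 291 mm (≥ 241 mm).
17 risers give 16 treads; going = 16 × 291 = 4656 mm.
Add landings: 4656 + 1107 + 1214 = 6977 mm.

6977 mm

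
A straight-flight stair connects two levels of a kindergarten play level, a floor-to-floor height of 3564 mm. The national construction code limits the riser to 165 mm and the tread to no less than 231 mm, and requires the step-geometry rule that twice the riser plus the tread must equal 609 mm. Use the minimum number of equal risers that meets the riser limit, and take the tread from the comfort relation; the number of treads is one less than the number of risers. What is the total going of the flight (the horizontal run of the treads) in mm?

5985 mm

3564 / 165 = 21.600 → round up to 22 risers.
R = 3564 ÷ 22 = 162 mm.
Tread T = 609 − 2 × 162 = 285 mm (≥ 231 mm).
Treads = 22 − 1 = 21; going = 21 × 285 = 5985 mm.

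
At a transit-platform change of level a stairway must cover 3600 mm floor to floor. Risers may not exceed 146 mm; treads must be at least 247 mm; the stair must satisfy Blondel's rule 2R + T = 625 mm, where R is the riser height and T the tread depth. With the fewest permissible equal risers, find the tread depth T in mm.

337 mm

⌈3600/146⌉ = 25 risers.
Riser R = 3600 / 25 = 144 mm, within the 146 mm limit.
From 2R + T = 625: T = 625 − 288 = 337 mm.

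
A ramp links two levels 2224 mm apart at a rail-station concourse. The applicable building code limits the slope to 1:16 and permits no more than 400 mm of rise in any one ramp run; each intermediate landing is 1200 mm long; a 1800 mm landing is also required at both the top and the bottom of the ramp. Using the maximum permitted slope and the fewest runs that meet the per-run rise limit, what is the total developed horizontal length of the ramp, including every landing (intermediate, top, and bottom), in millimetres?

⌈2224/400⌉ = 6 ramp runs. That means 5 intermediate landings.
Horizontal run for 2224 mm of rise at 1:16 is 2224 × 16 = 35584 mm.
Intermediate landings: 5 × 1200 = 6000 mm.
Top and bottom landings: 2 × 1800 = 3600 mm.
Total = 35584 + 6000 + 3600 = 45184 mm.

45184 mm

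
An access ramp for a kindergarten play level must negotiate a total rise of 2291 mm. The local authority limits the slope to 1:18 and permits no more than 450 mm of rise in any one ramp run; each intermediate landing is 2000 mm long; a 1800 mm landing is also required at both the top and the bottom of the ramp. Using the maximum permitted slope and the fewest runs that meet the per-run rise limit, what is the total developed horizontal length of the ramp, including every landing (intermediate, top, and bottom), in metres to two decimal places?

54.84 m

2291 / 450 = 5.091 → round up to 6 ramp runs. That means 5 intermediate landings.
Horizontal run for 2291 mm of rise at 1:18 is 2291 × 18 = 41238 mm.
5 intermediate landings contribute 5 × 2000 = 10000 mm.
Top and bottom landings: 2 × 1800 = 3600 mm.
Total = 41238 + 10000 + 3600 = 54838 mm.
= 54.84 m.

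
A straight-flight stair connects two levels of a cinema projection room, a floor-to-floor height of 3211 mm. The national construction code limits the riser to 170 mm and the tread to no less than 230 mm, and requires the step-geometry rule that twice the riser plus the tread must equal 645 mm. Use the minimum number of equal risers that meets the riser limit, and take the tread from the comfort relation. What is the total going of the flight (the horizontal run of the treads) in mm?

3211 / 170 = 18.888 → round up to 19 risers.
R = 3211 ÷ 19 = 169 mm.
T = 645 − 2·169 = 307 mm, which satisfies the 230 mm minimum.
Treads = 19 − 1 = 18; going = 18 × 307 = 5526 mm.

5526 mm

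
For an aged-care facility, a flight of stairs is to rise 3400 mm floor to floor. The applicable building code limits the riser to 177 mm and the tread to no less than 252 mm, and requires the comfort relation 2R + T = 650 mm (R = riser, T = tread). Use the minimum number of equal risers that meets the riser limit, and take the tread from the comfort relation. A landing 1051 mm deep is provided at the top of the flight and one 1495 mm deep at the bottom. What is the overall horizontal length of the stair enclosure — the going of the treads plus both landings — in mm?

8436 mm

3400 / 177 = 19.21, so 20 risers are needed.
Riser R = 3400 / 20 = 170 mm, within the 177 mm limit.
Tread T = 650 − 2 × 170 = 310 mm (≥ 252 mm).
Going = (20 − 1) × 310 = 5890 mm.
Add landings: 5890 + 1051 + 1495 = 8436 mm.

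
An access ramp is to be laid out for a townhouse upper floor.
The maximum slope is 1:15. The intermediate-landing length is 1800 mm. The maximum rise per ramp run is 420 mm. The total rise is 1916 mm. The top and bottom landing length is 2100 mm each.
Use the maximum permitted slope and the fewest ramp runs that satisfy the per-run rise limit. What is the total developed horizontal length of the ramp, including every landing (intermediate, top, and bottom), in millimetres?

1916 / 420 = 4.56, so 5 ramp runs are needed. That means 4 intermediate landings.
Horizontal run for 1916 mm of rise at 1:15 is 1916 × 15 = 28740 mm.
4 intermediate landings contribute 4 × 1800 = 7200 mm.
Top and bottom landings: 2 × 2100 = 4200 mm.
Total = 28740 + 7200 + 4200 = 40140 mm.

40140 mm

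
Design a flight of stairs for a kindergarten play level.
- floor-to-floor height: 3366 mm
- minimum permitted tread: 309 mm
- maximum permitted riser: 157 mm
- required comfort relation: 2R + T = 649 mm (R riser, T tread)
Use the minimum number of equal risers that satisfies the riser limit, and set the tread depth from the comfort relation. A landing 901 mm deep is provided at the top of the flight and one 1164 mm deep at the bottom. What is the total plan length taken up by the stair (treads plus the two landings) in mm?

9268 mm

⌈3366/157⌉ = 22 risers.
R = 3366 ÷ 22 = 153 mm.
Tread T = 649 − 2 × 153 = 343 mm (≥ 309 mm).
Treads = 22 − 1 = 21; going = 21 × 343 = 7203 mm.
Enclosure = 7203 + 901 + 1164 = 9268 mm.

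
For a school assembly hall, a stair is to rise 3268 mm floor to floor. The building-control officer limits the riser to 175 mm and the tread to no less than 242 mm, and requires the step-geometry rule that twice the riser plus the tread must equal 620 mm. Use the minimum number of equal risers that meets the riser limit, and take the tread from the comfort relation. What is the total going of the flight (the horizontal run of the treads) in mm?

⌈3268/175⌉ = 19 risers.
Riser R = 3268 / 19 = 172 mm, within the 175 mm limit.
T = 620 − 2·172 = 276 mm, which satisfies the 242 mm minimum.
Going = (19 − 1) × 276 = 4968 mm.

4968 mm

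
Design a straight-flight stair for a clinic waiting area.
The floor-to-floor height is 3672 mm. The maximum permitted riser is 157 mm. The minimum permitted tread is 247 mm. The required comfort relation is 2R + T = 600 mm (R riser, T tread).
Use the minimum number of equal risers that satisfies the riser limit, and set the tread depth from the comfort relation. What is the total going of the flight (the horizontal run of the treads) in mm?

At most 157 each: 3672/157 = 23.39, giving 24 risers.
R = 3672 ÷ 24 = 153 mm.
Tread T = 600 − 2 × 153 = 294 mm (≥ 247 mm).
24 risers give 23 treads; going = 23 × 294 = 6762 mm.

6762 mm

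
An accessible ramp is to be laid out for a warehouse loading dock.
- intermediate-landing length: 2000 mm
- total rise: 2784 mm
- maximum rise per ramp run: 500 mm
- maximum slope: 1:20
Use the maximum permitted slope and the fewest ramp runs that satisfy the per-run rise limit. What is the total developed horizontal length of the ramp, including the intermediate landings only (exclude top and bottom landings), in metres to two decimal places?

65.68 m

2784 / 500 = 5.568 → round up to 6 ramp runs. That means 5 intermediate landings.
Ramp run (horizontal) at 1:20: 2784 × 20 = 55680 mm.
5 intermediate landings contribute 5 × 2000 = 10000 mm.
Total developed length = 55680 + 10000 = 65680 mm.
= 65.68 m.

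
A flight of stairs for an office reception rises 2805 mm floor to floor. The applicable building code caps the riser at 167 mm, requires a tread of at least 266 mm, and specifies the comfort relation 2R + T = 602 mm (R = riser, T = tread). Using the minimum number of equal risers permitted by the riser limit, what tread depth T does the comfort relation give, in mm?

2805 / 167 = 16.796 → round up to 17 risers.
Each riser is 2805/17 = 165 mm (≤ 167 mm).
T = 602 − 2·165 = 272 mm, which satisfies the 266 mm minimum.

272 mm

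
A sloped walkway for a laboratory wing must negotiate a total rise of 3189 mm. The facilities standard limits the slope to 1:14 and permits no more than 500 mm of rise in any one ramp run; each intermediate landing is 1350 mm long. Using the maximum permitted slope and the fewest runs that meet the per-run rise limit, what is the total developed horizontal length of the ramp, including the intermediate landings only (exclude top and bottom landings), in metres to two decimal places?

52.75 m

3189 / 500 = 6.378 → round up to 7 ramp runs. That means 6 intermediate landings.
Ramp run (horizontal) at 1:14: 3189 × 14 = 44646 mm.
Intermediate landings: 6 × 1350 = 8100 mm.
Developed length = 44646 + 8100 = 52746 mm.
= 52.75 m.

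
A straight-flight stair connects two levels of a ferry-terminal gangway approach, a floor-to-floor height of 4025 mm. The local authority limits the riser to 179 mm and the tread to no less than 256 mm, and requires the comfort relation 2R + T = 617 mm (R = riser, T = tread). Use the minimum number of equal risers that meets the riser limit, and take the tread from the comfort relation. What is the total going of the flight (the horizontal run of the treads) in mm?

5874 mm

4025 / 179 = 22.49, so 23 risers are needed.
R = 4025 ÷ 23 = 175 mm.
Tread T = 617 − 2 × 175 = 267 mm (≥ 256 mm).
Going = (23 − 1) × 267 = 5874 mm.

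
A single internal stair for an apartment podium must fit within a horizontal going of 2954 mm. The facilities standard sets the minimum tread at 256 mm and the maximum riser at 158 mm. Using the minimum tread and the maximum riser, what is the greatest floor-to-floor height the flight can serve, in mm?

1896 mm

2954 / 256 = 11.54, so 11 treads fit.
Risers = treads + 1 = 12.
Maximum height = 12 × 158 = 1896 mm.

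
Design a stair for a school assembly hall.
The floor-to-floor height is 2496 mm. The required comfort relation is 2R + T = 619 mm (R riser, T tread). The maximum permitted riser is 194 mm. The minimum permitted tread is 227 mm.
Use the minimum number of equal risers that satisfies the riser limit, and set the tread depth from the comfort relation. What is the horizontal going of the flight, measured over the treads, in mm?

At most 194 each: 2496/194 = 12.87, giving 13 risers.
Riser R = 2496 / 13 = 192 mm, within the 194 mm limit.
From 2R + T = 619: T = 619 − 384 = 235 mm.
Treads = 13 − 1 = 12; going = 12 × 235 = 2820 mm.

2820 mm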